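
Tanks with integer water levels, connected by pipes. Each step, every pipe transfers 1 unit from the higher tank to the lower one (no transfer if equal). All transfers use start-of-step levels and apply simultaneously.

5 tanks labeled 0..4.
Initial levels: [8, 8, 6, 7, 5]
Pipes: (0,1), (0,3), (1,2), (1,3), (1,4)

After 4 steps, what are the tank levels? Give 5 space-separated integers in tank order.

Step 1: flows [0=1,0->3,1->2,1->3,1->4] -> levels [7 5 7 9 6]
Step 2: flows [0->1,3->0,2->1,3->1,4->1] -> levels [7 9 6 7 5]
Step 3: flows [1->0,0=3,1->2,1->3,1->4] -> levels [8 5 7 8 6]
Step 4: flows [0->1,0=3,2->1,3->1,4->1] -> levels [7 9 6 7 5]

Answer: 7 9 6 7 5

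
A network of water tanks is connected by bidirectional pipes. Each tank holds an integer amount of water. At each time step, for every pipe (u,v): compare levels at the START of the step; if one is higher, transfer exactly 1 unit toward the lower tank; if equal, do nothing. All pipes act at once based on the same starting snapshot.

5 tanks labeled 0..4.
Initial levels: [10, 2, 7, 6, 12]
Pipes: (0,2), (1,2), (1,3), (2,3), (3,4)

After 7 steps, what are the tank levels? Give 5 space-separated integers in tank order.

Answer: 7 8 6 9 7

Derivation:
Step 1: flows [0->2,2->1,3->1,2->3,4->3] -> levels [9 4 6 7 11]
Step 2: flows [0->2,2->1,3->1,3->2,4->3] -> levels [8 6 7 6 10]
Step 3: flows [0->2,2->1,1=3,2->3,4->3] -> levels [7 7 6 8 9]
Step 4: flows [0->2,1->2,3->1,3->2,4->3] -> levels [6 7 9 7 8]
Step 5: flows [2->0,2->1,1=3,2->3,4->3] -> levels [7 8 6 9 7]
Step 6: flows [0->2,1->2,3->1,3->2,3->4] -> levels [6 8 9 6 8]
Step 7: flows [2->0,2->1,1->3,2->3,4->3] -> levels [7 8 6 9 7]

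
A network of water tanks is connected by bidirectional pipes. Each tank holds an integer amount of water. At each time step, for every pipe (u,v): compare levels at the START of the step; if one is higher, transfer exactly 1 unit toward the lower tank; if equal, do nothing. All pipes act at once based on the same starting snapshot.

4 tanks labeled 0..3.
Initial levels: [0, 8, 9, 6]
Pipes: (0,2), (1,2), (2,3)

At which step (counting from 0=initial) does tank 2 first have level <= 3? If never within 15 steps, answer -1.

Answer: -1

Derivation:
Step 1: flows [2->0,2->1,2->3] -> levels [1 9 6 7]
Step 2: flows [2->0,1->2,3->2] -> levels [2 8 7 6]
Step 3: flows [2->0,1->2,2->3] -> levels [3 7 6 7]
Step 4: flows [2->0,1->2,3->2] -> levels [4 6 7 6]
Step 5: flows [2->0,2->1,2->3] -> levels [5 7 4 7]
Step 6: flows [0->2,1->2,3->2] -> levels [4 6 7 6]
  -> period-2 cycle (repeats step 4); tank 2 never drops to <=3
Tank 2 never reaches <=3 within 15 steps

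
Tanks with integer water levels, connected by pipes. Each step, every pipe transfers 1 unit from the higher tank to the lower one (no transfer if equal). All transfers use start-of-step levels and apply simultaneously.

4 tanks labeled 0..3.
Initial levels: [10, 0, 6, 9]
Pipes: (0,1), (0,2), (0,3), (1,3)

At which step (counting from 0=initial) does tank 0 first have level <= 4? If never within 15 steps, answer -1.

Step 1: flows [0->1,0->2,0->3,3->1] -> levels [7 2 7 9]
Step 2: flows [0->1,0=2,3->0,3->1] -> levels [7 4 7 7]
Step 3: flows [0->1,0=2,0=3,3->1] -> levels [6 6 7 6]
Step 4: flows [0=1,2->0,0=3,1=3] -> levels [7 6 6 6]
Step 5: flows [0->1,0->2,0->3,1=3] -> levels [4 7 7 7]
Tank 0 first reaches <=4 at step 5

Answer: 5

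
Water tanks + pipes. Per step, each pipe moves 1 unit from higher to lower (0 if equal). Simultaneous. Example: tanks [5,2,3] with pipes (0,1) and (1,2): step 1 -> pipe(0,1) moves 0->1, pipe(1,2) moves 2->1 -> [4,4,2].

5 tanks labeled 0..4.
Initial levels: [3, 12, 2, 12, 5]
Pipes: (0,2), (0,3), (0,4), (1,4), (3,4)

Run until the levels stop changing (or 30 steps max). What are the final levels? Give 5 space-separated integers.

Step 1: flows [0->2,3->0,4->0,1->4,3->4] -> levels [4 11 3 10 6]
Step 2: flows [0->2,3->0,4->0,1->4,3->4] -> levels [5 10 4 8 7]
Step 3: flows [0->2,3->0,4->0,1->4,3->4] -> levels [6 9 5 6 8]
Step 4: flows [0->2,0=3,4->0,1->4,4->3] -> levels [6 8 6 7 7]
Step 5: flows [0=2,3->0,4->0,1->4,3=4] -> levels [8 7 6 6 7]
Step 6: flows [0->2,0->3,0->4,1=4,4->3] -> levels [5 7 7 8 7]
Step 7: flows [2->0,3->0,4->0,1=4,3->4] -> levels [8 7 6 6 7]
  -> period-2 cycle: step 7 state = step 5 state; never stabilizes
  -> state at step 30: (30-5) mod 2 = 1, same as step 6 -> [5 7 7 8 7]

Answer: 5 7 7 8 7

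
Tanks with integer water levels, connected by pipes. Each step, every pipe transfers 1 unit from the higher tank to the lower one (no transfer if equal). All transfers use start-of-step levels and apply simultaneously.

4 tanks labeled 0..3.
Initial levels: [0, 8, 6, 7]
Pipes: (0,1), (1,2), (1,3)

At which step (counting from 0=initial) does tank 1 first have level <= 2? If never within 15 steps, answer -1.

Step 1: flows [1->0,1->2,1->3] -> levels [1 5 7 8]
Step 2: flows [1->0,2->1,3->1] -> levels [2 6 6 7]
Step 3: flows [1->0,1=2,3->1] -> levels [3 6 6 6]
Step 4: flows [1->0,1=2,1=3] -> levels [4 5 6 6]
Step 5: flows [1->0,2->1,3->1] -> levels [5 6 5 5]
Step 6: flows [1->0,1->2,1->3] -> levels [6 3 6 6]
Step 7: flows [0->1,2->1,3->1] -> levels [5 6 5 5]
  -> period-2 cycle (repeats step 5); tank 1 never drops to <=2
Tank 1 never reaches <=2 within 15 steps

Answer: -1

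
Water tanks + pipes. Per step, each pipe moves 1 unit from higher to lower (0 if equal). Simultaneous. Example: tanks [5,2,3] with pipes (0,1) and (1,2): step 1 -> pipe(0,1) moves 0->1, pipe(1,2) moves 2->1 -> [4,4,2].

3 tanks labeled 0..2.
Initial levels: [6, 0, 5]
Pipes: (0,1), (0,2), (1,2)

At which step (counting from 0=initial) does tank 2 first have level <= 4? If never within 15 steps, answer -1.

Step 1: flows [0->1,0->2,2->1] -> levels [4 2 5]
Step 2: flows [0->1,2->0,2->1] -> levels [4 4 3]
Tank 2 first reaches <=4 at step 2

Answer: 2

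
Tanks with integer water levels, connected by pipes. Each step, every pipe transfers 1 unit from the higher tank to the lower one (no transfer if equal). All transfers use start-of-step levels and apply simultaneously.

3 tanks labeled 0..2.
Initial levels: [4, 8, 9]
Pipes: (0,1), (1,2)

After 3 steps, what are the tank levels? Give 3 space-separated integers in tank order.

Step 1: flows [1->0,2->1] -> levels [5 8 8]
Step 2: flows [1->0,1=2] -> levels [6 7 8]
Step 3: flows [1->0,2->1] -> levels [7 7 7]

Answer: 7 7 7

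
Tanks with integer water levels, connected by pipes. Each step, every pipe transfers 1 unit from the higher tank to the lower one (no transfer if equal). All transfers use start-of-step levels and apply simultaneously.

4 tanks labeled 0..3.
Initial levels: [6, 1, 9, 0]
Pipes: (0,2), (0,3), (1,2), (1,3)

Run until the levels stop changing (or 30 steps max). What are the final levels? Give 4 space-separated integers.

Answer: 5 5 3 3

Derivation:
Step 1: flows [2->0,0->3,2->1,1->3] -> levels [6 1 7 2]
Step 2: flows [2->0,0->3,2->1,3->1] -> levels [6 3 5 2]
Step 3: flows [0->2,0->3,2->1,1->3] -> levels [4 3 5 4]
Step 4: flows [2->0,0=3,2->1,3->1] -> levels [5 5 3 3]
Step 5: flows [0->2,0->3,1->2,1->3] -> levels [3 3 5 5]
Step 6: flows [2->0,3->0,2->1,3->1] -> levels [5 5 3 3]
  -> period-2 cycle: step 6 state = step 4 state; never stabilizes
  -> state at step 30: (30-4) mod 2 = 0, same as step 4 -> [5 5 3 3]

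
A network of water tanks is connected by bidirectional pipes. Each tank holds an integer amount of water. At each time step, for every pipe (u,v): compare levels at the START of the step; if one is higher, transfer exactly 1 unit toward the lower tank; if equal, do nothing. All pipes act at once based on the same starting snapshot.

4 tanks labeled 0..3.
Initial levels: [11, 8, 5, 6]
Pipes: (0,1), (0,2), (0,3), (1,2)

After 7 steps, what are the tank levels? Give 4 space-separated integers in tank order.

Step 1: flows [0->1,0->2,0->3,1->2] -> levels [8 8 7 7]
Step 2: flows [0=1,0->2,0->3,1->2] -> levels [6 7 9 8]
Step 3: flows [1->0,2->0,3->0,2->1] -> levels [9 7 7 7]
Step 4: flows [0->1,0->2,0->3,1=2] -> levels [6 8 8 8]
Step 5: flows [1->0,2->0,3->0,1=2] -> levels [9 7 7 7]
  -> period-2 cycle: step 5 state = step 3 state
  -> state at step 7: (7-3) mod 2 = 0, same as step 3 -> [9 7 7 7]

Answer: 9 7 7 7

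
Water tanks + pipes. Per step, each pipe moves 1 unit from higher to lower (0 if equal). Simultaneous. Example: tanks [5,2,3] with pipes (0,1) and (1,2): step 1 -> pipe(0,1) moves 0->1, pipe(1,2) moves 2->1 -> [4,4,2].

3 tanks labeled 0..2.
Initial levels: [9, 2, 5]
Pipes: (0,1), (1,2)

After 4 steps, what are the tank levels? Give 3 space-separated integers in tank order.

Answer: 5 6 5

Derivation:
Step 1: flows [0->1,2->1] -> levels [8 4 4]
Step 2: flows [0->1,1=2] -> levels [7 5 4]
Step 3: flows [0->1,1->2] -> levels [6 5 5]
Step 4: flows [0->1,1=2] -> levels [5 6 5]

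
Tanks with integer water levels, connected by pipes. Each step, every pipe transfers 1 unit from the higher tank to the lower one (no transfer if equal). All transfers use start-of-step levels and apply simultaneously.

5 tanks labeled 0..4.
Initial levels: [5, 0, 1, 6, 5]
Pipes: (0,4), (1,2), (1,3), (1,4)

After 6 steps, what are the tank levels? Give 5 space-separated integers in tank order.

Answer: 4 4 3 3 3

Derivation:
Step 1: flows [0=4,2->1,3->1,4->1] -> levels [5 3 0 5 4]
Step 2: flows [0->4,1->2,3->1,4->1] -> levels [4 4 1 4 4]
Step 3: flows [0=4,1->2,1=3,1=4] -> levels [4 3 2 4 4]
Step 4: flows [0=4,1->2,3->1,4->1] -> levels [4 4 3 3 3]
Step 5: flows [0->4,1->2,1->3,1->4] -> levels [3 1 4 4 5]
Step 6: flows [4->0,2->1,3->1,4->1] -> levels [4 4 3 3 3]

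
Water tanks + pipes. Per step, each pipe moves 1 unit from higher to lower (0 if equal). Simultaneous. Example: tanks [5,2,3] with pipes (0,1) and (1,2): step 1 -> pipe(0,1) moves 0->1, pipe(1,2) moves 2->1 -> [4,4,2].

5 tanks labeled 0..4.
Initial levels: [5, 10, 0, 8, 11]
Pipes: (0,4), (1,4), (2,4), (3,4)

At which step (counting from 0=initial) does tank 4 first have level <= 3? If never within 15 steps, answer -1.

Step 1: flows [4->0,4->1,4->2,4->3] -> levels [6 11 1 9 7]
Step 2: flows [4->0,1->4,4->2,3->4] -> levels [7 10 2 8 7]
Step 3: flows [0=4,1->4,4->2,3->4] -> levels [7 9 3 7 8]
Step 4: flows [4->0,1->4,4->2,4->3] -> levels [8 8 4 8 6]
Step 5: flows [0->4,1->4,4->2,3->4] -> levels [7 7 5 7 8]
Step 6: flows [4->0,4->1,4->2,4->3] -> levels [8 8 6 8 4]
Step 7: flows [0->4,1->4,2->4,3->4] -> levels [7 7 5 7 8]
  -> period-2 cycle (repeats step 5); tank 4 never drops to <=3
Tank 4 never reaches <=3 within 15 steps

Answer: -1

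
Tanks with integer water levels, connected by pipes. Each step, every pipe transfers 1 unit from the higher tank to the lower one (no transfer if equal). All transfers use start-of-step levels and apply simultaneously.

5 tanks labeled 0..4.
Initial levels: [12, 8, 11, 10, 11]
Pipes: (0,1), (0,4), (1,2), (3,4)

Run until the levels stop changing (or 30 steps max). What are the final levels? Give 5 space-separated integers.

Step 1: flows [0->1,0->4,2->1,4->3] -> levels [10 10 10 11 11]
Step 2: flows [0=1,4->0,1=2,3=4] -> levels [11 10 10 11 10]
Step 3: flows [0->1,0->4,1=2,3->4] -> levels [9 11 10 10 12]
Step 4: flows [1->0,4->0,1->2,4->3] -> levels [11 9 11 11 10]
Step 5: flows [0->1,0->4,2->1,3->4] -> levels [9 11 10 10 12]
  -> period-2 cycle: step 5 state = step 3 state; never stabilizes
  -> state at step 30: (30-3) mod 2 = 1, same as step 4 -> [11 9 11 11 10]

Answer: 11 9 11 11 10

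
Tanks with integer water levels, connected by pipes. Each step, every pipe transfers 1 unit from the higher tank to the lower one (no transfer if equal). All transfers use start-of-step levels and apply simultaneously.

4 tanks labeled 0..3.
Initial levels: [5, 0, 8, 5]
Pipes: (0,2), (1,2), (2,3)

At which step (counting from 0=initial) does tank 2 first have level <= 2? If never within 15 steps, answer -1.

Step 1: flows [2->0,2->1,2->3] -> levels [6 1 5 6]
Step 2: flows [0->2,2->1,3->2] -> levels [5 2 6 5]
Step 3: flows [2->0,2->1,2->3] -> levels [6 3 3 6]
Step 4: flows [0->2,1=2,3->2] -> levels [5 3 5 5]
Step 5: flows [0=2,2->1,2=3] -> levels [5 4 4 5]
Step 6: flows [0->2,1=2,3->2] -> levels [4 4 6 4]
Step 7: flows [2->0,2->1,2->3] -> levels [5 5 3 5]
Step 8: flows [0->2,1->2,3->2] -> levels [4 4 6 4]
  -> period-2 cycle (repeats step 6); tank 2 never drops to <=2
Tank 2 never reaches <=2 within 15 steps

Answer: -1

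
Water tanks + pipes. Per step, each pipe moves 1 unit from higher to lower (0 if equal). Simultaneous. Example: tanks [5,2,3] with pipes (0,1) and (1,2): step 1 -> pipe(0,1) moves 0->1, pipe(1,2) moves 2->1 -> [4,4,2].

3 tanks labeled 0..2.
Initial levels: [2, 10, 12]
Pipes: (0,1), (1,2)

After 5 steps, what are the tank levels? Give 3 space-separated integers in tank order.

Step 1: flows [1->0,2->1] -> levels [3 10 11]
Step 2: flows [1->0,2->1] -> levels [4 10 10]
Step 3: flows [1->0,1=2] -> levels [5 9 10]
Step 4: flows [1->0,2->1] -> levels [6 9 9]
Step 5: flows [1->0,1=2] -> levels [7 8 9]

Answer: 7 8 9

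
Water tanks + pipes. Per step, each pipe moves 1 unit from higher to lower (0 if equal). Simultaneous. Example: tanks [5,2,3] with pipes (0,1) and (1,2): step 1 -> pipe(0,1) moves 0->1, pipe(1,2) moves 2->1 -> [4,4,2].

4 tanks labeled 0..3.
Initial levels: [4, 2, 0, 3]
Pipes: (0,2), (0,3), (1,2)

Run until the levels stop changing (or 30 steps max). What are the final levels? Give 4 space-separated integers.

Answer: 4 2 1 2

Derivation:
Step 1: flows [0->2,0->3,1->2] -> levels [2 1 2 4]
Step 2: flows [0=2,3->0,2->1] -> levels [3 2 1 3]
Step 3: flows [0->2,0=3,1->2] -> levels [2 1 3 3]
Step 4: flows [2->0,3->0,2->1] -> levels [4 2 1 2]
Step 5: flows [0->2,0->3,1->2] -> levels [2 1 3 3]
  -> period-2 cycle: step 5 state = step 3 state; never stabilizes
  -> state at step 30: (30-3) mod 2 = 1, same as step 4 -> [4 2 1 2]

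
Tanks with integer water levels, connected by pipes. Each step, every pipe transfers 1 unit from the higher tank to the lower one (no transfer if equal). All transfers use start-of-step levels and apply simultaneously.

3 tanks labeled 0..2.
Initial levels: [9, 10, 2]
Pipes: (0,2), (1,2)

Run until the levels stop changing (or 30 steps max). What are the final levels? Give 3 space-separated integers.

Step 1: flows [0->2,1->2] -> levels [8 9 4]
Step 2: flows [0->2,1->2] -> levels [7 8 6]
Step 3: flows [0->2,1->2] -> levels [6 7 8]
Step 4: flows [2->0,2->1] -> levels [7 8 6]
  -> period-2 cycle: step 4 state = step 2 state; never stabilizes
  -> state at step 30: (30-2) mod 2 = 0, same as step 2 -> [7 8 6]

Answer: 7 8 6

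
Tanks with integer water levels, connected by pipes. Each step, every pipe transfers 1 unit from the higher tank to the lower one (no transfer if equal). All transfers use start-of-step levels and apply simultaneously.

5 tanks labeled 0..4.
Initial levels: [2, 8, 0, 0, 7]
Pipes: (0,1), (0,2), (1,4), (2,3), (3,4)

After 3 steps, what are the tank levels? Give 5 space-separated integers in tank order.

Answer: 3 4 2 3 5

Derivation:
Step 1: flows [1->0,0->2,1->4,2=3,4->3] -> levels [2 6 1 1 7]
Step 2: flows [1->0,0->2,4->1,2=3,4->3] -> levels [2 6 2 2 5]
Step 3: flows [1->0,0=2,1->4,2=3,4->3] -> levels [3 4 2 3 5]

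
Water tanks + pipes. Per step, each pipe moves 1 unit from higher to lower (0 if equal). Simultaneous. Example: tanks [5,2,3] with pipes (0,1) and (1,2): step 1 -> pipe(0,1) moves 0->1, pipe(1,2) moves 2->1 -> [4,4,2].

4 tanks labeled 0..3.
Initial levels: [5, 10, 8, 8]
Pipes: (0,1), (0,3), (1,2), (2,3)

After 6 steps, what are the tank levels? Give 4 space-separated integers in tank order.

Answer: 6 9 7 9

Derivation:
Step 1: flows [1->0,3->0,1->2,2=3] -> levels [7 8 9 7]
Step 2: flows [1->0,0=3,2->1,2->3] -> levels [8 8 7 8]
Step 3: flows [0=1,0=3,1->2,3->2] -> levels [8 7 9 7]
Step 4: flows [0->1,0->3,2->1,2->3] -> levels [6 9 7 9]
Step 5: flows [1->0,3->0,1->2,3->2] -> levels [8 7 9 7]
  -> period-2 cycle: step 5 state = step 3 state
  -> state at step 6: (6-3) mod 2 = 1, same as step 4 -> [6 9 7 9]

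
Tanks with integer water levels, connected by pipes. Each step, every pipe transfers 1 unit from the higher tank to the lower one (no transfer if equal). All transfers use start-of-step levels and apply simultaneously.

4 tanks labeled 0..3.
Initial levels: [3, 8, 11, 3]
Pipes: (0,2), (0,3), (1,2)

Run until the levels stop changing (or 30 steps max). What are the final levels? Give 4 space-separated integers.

Step 1: flows [2->0,0=3,2->1] -> levels [4 9 9 3]
Step 2: flows [2->0,0->3,1=2] -> levels [4 9 8 4]
Step 3: flows [2->0,0=3,1->2] -> levels [5 8 8 4]
Step 4: flows [2->0,0->3,1=2] -> levels [5 8 7 5]
Step 5: flows [2->0,0=3,1->2] -> levels [6 7 7 5]
Step 6: flows [2->0,0->3,1=2] -> levels [6 7 6 6]
Step 7: flows [0=2,0=3,1->2] -> levels [6 6 7 6]
Step 8: flows [2->0,0=3,2->1] -> levels [7 7 5 6]
Step 9: flows [0->2,0->3,1->2] -> levels [5 6 7 7]
Step 10: flows [2->0,3->0,2->1] -> levels [7 7 5 6]
  -> period-2 cycle: step 10 state = step 8 state; never stabilizes
  -> state at step 30: (30-8) mod 2 = 0, same as step 8 -> [7 7 5 6]

Answer: 7 7 5 6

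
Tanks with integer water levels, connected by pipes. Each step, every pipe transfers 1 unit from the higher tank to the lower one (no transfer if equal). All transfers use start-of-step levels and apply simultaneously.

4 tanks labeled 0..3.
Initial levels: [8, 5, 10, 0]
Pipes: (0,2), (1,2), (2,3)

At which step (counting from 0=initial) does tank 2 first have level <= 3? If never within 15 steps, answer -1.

Step 1: flows [2->0,2->1,2->3] -> levels [9 6 7 1]
Step 2: flows [0->2,2->1,2->3] -> levels [8 7 6 2]
Step 3: flows [0->2,1->2,2->3] -> levels [7 6 7 3]
Step 4: flows [0=2,2->1,2->3] -> levels [7 7 5 4]
Step 5: flows [0->2,1->2,2->3] -> levels [6 6 6 5]
Step 6: flows [0=2,1=2,2->3] -> levels [6 6 5 6]
Step 7: flows [0->2,1->2,3->2] -> levels [5 5 8 5]
Step 8: flows [2->0,2->1,2->3] -> levels [6 6 5 6]
  -> period-2 cycle (repeats step 6); tank 2 never drops to <=3
Tank 2 never reaches <=3 within 15 steps

Answer: -1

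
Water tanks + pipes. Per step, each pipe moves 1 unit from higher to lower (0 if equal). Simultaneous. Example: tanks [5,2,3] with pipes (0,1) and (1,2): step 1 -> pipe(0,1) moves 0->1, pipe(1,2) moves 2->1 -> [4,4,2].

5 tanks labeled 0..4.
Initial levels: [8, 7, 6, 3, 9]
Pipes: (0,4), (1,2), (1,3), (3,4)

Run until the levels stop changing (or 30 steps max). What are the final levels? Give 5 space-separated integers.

Answer: 6 7 6 6 8

Derivation:
Step 1: flows [4->0,1->2,1->3,4->3] -> levels [9 5 7 5 7]
Step 2: flows [0->4,2->1,1=3,4->3] -> levels [8 6 6 6 7]
Step 3: flows [0->4,1=2,1=3,4->3] -> levels [7 6 6 7 7]
Step 4: flows [0=4,1=2,3->1,3=4] -> levels [7 7 6 6 7]
Step 5: flows [0=4,1->2,1->3,4->3] -> levels [7 5 7 8 6]
Step 6: flows [0->4,2->1,3->1,3->4] -> levels [6 7 6 6 8]
Step 7: flows [4->0,1->2,1->3,4->3] -> levels [7 5 7 8 6]
  -> period-2 cycle: step 7 state = step 5 state; never stabilizes
  -> state at step 30: (30-5) mod 2 = 1, same as step 6 -> [6 7 6 6 8]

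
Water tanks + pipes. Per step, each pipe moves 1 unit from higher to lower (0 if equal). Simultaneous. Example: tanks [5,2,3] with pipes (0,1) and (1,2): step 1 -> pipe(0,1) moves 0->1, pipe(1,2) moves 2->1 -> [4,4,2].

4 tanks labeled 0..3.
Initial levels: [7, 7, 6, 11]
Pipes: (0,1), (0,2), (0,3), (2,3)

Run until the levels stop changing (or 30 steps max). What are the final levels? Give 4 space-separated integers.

Answer: 9 7 8 7

Derivation:
Step 1: flows [0=1,0->2,3->0,3->2] -> levels [7 7 8 9]
Step 2: flows [0=1,2->0,3->0,3->2] -> levels [9 7 8 7]
Step 3: flows [0->1,0->2,0->3,2->3] -> levels [6 8 8 9]
Step 4: flows [1->0,2->0,3->0,3->2] -> levels [9 7 8 7]
  -> period-2 cycle: step 4 state = step 2 state; never stabilizes
  -> state at step 30: (30-2) mod 2 = 0, same as step 2 -> [9 7 8 7]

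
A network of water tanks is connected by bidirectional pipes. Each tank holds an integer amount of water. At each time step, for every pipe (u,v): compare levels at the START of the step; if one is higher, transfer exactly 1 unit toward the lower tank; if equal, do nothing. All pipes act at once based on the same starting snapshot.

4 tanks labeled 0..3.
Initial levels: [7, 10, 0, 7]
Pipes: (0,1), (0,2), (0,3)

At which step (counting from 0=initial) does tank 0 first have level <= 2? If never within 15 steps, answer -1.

Step 1: flows [1->0,0->2,0=3] -> levels [7 9 1 7]
Step 2: flows [1->0,0->2,0=3] -> levels [7 8 2 7]
Step 3: flows [1->0,0->2,0=3] -> levels [7 7 3 7]
Step 4: flows [0=1,0->2,0=3] -> levels [6 7 4 7]
Step 5: flows [1->0,0->2,3->0] -> levels [7 6 5 6]
Step 6: flows [0->1,0->2,0->3] -> levels [4 7 6 7]
Step 7: flows [1->0,2->0,3->0] -> levels [7 6 5 6]
  -> period-2 cycle (repeats step 5); tank 0 never drops to <=2
Tank 0 never reaches <=2 within 15 steps

Answer: -1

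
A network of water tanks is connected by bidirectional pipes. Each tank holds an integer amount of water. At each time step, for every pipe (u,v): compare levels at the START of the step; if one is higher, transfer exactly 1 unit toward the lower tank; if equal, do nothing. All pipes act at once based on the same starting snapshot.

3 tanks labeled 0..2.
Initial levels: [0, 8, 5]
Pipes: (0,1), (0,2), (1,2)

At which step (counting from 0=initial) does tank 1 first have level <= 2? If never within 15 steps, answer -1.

Step 1: flows [1->0,2->0,1->2] -> levels [2 6 5]
Step 2: flows [1->0,2->0,1->2] -> levels [4 4 5]
Step 3: flows [0=1,2->0,2->1] -> levels [5 5 3]
Step 4: flows [0=1,0->2,1->2] -> levels [4 4 5]
  -> period-2 cycle (repeats step 2); tank 1 never drops to <=2
Tank 1 never reaches <=2 within 15 steps

Answer: -1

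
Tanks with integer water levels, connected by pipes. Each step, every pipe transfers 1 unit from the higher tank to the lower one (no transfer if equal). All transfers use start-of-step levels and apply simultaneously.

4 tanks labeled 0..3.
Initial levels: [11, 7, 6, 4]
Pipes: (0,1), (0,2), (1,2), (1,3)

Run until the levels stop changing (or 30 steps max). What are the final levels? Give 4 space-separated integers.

Step 1: flows [0->1,0->2,1->2,1->3] -> levels [9 6 8 5]
Step 2: flows [0->1,0->2,2->1,1->3] -> levels [7 7 8 6]
Step 3: flows [0=1,2->0,2->1,1->3] -> levels [8 7 6 7]
Step 4: flows [0->1,0->2,1->2,1=3] -> levels [6 7 8 7]
Step 5: flows [1->0,2->0,2->1,1=3] -> levels [8 7 6 7]
  -> period-2 cycle: step 5 state = step 3 state; never stabilizes
  -> state at step 30: (30-3) mod 2 = 1, same as step 4 -> [6 7 8 7]

Answer: 6 7 8 7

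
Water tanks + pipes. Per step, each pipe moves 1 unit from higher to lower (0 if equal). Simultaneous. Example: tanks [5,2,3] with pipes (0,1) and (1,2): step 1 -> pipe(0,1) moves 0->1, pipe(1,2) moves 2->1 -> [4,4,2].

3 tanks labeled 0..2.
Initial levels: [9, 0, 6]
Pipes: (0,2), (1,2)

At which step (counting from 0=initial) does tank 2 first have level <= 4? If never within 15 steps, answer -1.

Answer: -1

Derivation:
Step 1: flows [0->2,2->1] -> levels [8 1 6]
Step 2: flows [0->2,2->1] -> levels [7 2 6]
Step 3: flows [0->2,2->1] -> levels [6 3 6]
Step 4: flows [0=2,2->1] -> levels [6 4 5]
Step 5: flows [0->2,2->1] -> levels [5 5 5]
Step 6: flows [0=2,1=2] -> levels [5 5 5]
  -> stable; tank 2 stays at 5 > 4
Tank 2 never reaches <=4 within 15 steps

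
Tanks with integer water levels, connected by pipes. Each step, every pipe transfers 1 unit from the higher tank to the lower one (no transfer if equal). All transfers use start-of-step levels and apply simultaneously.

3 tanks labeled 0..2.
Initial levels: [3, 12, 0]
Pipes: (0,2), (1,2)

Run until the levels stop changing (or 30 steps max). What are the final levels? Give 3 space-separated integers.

Answer: 5 5 5

Derivation:
Step 1: flows [0->2,1->2] -> levels [2 11 2]
Step 2: flows [0=2,1->2] -> levels [2 10 3]
Step 3: flows [2->0,1->2] -> levels [3 9 3]
Step 4: flows [0=2,1->2] -> levels [3 8 4]
Step 5: flows [2->0,1->2] -> levels [4 7 4]
Step 6: flows [0=2,1->2] -> levels [4 6 5]
Step 7: flows [2->0,1->2] -> levels [5 5 5]
Step 8: flows [0=2,1=2] -> levels [5 5 5]
  -> stable (no change)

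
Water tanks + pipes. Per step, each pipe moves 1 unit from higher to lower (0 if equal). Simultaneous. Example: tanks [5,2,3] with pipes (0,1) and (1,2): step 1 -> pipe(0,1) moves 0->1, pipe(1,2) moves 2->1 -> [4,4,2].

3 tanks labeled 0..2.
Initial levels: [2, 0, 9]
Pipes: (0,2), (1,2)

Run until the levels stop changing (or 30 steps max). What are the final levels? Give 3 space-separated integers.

Step 1: flows [2->0,2->1] -> levels [3 1 7]
Step 2: flows [2->0,2->1] -> levels [4 2 5]
Step 3: flows [2->0,2->1] -> levels [5 3 3]
Step 4: flows [0->2,1=2] -> levels [4 3 4]
Step 5: flows [0=2,2->1] -> levels [4 4 3]
Step 6: flows [0->2,1->2] -> levels [3 3 5]
Step 7: flows [2->0,2->1] -> levels [4 4 3]
  -> period-2 cycle: step 7 state = step 5 state; never stabilizes
  -> state at step 30: (30-5) mod 2 = 1, same as step 6 -> [3 3 5]

Answer: 3 3 5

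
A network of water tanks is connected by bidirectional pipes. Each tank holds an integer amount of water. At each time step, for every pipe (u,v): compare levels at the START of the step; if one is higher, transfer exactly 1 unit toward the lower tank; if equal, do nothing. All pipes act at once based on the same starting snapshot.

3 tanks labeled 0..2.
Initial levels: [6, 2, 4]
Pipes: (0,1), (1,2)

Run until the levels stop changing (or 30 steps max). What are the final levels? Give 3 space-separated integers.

Step 1: flows [0->1,2->1] -> levels [5 4 3]
Step 2: flows [0->1,1->2] -> levels [4 4 4]
Step 3: flows [0=1,1=2] -> levels [4 4 4]
  -> stable (no change)

Answer: 4 4 4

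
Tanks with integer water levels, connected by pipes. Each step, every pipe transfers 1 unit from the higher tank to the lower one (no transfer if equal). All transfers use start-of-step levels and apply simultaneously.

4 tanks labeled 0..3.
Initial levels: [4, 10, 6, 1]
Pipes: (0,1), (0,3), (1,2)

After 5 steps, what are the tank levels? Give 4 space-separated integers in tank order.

Answer: 5 5 6 5

Derivation:
Step 1: flows [1->0,0->3,1->2] -> levels [4 8 7 2]
Step 2: flows [1->0,0->3,1->2] -> levels [4 6 8 3]
Step 3: flows [1->0,0->3,2->1] -> levels [4 6 7 4]
Step 4: flows [1->0,0=3,2->1] -> levels [5 6 6 4]
Step 5: flows [1->0,0->3,1=2] -> levels [5 5 6 5]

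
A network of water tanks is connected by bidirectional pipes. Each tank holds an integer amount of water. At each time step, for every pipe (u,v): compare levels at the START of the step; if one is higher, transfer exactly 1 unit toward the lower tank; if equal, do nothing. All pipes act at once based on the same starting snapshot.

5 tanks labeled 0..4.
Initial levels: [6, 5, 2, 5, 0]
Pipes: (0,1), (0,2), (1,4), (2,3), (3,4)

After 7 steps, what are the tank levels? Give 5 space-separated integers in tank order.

Step 1: flows [0->1,0->2,1->4,3->2,3->4] -> levels [4 5 4 3 2]
Step 2: flows [1->0,0=2,1->4,2->3,3->4] -> levels [5 3 3 3 4]
Step 3: flows [0->1,0->2,4->1,2=3,4->3] -> levels [3 5 4 4 2]
Step 4: flows [1->0,2->0,1->4,2=3,3->4] -> levels [5 3 3 3 4]
  -> period-2 cycle: step 4 state = step 2 state
  -> state at step 7: (7-2) mod 2 = 1, same as step 3 -> [3 5 4 4 2]

Answer: 3 5 4 4 2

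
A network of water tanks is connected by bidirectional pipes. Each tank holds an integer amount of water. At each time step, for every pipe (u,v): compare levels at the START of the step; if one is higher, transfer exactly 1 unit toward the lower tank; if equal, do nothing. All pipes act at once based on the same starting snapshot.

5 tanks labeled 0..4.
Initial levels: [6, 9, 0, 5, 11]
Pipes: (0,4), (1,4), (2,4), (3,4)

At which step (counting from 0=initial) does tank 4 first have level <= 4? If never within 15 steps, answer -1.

Step 1: flows [4->0,4->1,4->2,4->3] -> levels [7 10 1 6 7]
Step 2: flows [0=4,1->4,4->2,4->3] -> levels [7 9 2 7 6]
Step 3: flows [0->4,1->4,4->2,3->4] -> levels [6 8 3 6 8]
Step 4: flows [4->0,1=4,4->2,4->3] -> levels [7 8 4 7 5]
Step 5: flows [0->4,1->4,4->2,3->4] -> levels [6 7 5 6 7]
Step 6: flows [4->0,1=4,4->2,4->3] -> levels [7 7 6 7 4]
Tank 4 first reaches <=4 at step 6

Answer: 6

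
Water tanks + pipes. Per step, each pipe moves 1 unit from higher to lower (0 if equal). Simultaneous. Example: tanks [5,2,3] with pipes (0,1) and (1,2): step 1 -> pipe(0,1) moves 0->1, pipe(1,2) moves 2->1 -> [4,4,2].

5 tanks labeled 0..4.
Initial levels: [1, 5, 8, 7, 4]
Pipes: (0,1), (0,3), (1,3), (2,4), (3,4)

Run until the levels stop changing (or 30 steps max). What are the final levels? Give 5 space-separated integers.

Answer: 6 5 5 3 6

Derivation:
Step 1: flows [1->0,3->0,3->1,2->4,3->4] -> levels [3 5 7 4 6]
Step 2: flows [1->0,3->0,1->3,2->4,4->3] -> levels [5 3 6 5 6]
Step 3: flows [0->1,0=3,3->1,2=4,4->3] -> levels [4 5 6 5 5]
Step 4: flows [1->0,3->0,1=3,2->4,3=4] -> levels [6 4 5 4 6]
Step 5: flows [0->1,0->3,1=3,4->2,4->3] -> levels [4 5 6 6 4]
Step 6: flows [1->0,3->0,3->1,2->4,3->4] -> levels [6 5 5 3 6]
Step 7: flows [0->1,0->3,1->3,4->2,4->3] -> levels [4 5 6 6 4]
  -> period-2 cycle: step 7 state = step 5 state; never stabilizes
  -> state at step 30: (30-5) mod 2 = 1, same as step 6 -> [6 5 5 3 6]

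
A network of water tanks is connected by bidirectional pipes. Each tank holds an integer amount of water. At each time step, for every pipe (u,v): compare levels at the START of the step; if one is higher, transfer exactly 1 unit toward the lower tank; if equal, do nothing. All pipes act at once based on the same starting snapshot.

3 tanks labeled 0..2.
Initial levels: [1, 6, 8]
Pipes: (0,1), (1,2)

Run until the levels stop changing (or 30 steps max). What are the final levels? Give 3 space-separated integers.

Step 1: flows [1->0,2->1] -> levels [2 6 7]
Step 2: flows [1->0,2->1] -> levels [3 6 6]
Step 3: flows [1->0,1=2] -> levels [4 5 6]
Step 4: flows [1->0,2->1] -> levels [5 5 5]
Step 5: flows [0=1,1=2] -> levels [5 5 5]
  -> stable (no change)

Answer: 5 5 5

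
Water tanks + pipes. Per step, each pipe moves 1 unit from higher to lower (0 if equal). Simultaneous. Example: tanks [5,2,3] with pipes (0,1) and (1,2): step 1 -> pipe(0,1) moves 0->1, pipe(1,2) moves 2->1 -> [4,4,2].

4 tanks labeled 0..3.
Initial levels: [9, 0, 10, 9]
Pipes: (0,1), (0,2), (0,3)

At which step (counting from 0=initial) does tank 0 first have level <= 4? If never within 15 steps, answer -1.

Answer: -1

Derivation:
Step 1: flows [0->1,2->0,0=3] -> levels [9 1 9 9]
Step 2: flows [0->1,0=2,0=3] -> levels [8 2 9 9]
Step 3: flows [0->1,2->0,3->0] -> levels [9 3 8 8]
Step 4: flows [0->1,0->2,0->3] -> levels [6 4 9 9]
Step 5: flows [0->1,2->0,3->0] -> levels [7 5 8 8]
Step 6: flows [0->1,2->0,3->0] -> levels [8 6 7 7]
Step 7: flows [0->1,0->2,0->3] -> levels [5 7 8 8]
Step 8: flows [1->0,2->0,3->0] -> levels [8 6 7 7]
  -> period-2 cycle (repeats step 6); tank 0 never drops to <=4
Tank 0 never reaches <=4 within 15 steps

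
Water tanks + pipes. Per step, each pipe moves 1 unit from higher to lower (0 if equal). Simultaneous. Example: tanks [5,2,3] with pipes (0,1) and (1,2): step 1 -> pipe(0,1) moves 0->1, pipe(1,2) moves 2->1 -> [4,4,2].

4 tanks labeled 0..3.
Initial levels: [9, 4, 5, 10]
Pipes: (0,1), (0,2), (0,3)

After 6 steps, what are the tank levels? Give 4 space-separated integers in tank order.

Step 1: flows [0->1,0->2,3->0] -> levels [8 5 6 9]
Step 2: flows [0->1,0->2,3->0] -> levels [7 6 7 8]
Step 3: flows [0->1,0=2,3->0] -> levels [7 7 7 7]
Step 4: flows [0=1,0=2,0=3] -> levels [7 7 7 7]
  -> stable; steps 5..6 unchanged -> [7 7 7 7]

Answer: 7 7 7 7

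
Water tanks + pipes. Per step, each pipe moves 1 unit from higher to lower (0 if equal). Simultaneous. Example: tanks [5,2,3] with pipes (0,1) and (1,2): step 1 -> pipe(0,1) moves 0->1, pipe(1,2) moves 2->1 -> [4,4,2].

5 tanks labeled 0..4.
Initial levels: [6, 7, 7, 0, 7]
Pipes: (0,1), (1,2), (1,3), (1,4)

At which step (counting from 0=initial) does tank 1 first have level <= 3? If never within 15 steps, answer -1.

Step 1: flows [1->0,1=2,1->3,1=4] -> levels [7 5 7 1 7]
Step 2: flows [0->1,2->1,1->3,4->1] -> levels [6 7 6 2 6]
Step 3: flows [1->0,1->2,1->3,1->4] -> levels [7 3 7 3 7]
Tank 1 first reaches <=3 at step 3

Answer: 3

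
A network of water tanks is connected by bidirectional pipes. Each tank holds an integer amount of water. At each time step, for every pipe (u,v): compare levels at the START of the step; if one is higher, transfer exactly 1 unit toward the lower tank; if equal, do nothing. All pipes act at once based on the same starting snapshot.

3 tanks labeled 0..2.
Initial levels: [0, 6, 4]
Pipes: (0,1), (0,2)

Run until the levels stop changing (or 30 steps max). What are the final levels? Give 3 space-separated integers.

Step 1: flows [1->0,2->0] -> levels [2 5 3]
Step 2: flows [1->0,2->0] -> levels [4 4 2]
Step 3: flows [0=1,0->2] -> levels [3 4 3]
Step 4: flows [1->0,0=2] -> levels [4 3 3]
Step 5: flows [0->1,0->2] -> levels [2 4 4]
Step 6: flows [1->0,2->0] -> levels [4 3 3]
  -> period-2 cycle: step 6 state = step 4 state; never stabilizes
  -> state at step 30: (30-4) mod 2 = 0, same as step 4 -> [4 3 3]

Answer: 4 3 3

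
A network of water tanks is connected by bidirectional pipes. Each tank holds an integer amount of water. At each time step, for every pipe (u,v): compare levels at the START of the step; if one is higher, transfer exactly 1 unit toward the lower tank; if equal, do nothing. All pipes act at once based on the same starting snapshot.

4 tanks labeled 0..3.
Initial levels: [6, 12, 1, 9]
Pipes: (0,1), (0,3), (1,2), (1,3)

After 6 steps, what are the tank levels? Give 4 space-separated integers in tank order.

Step 1: flows [1->0,3->0,1->2,1->3] -> levels [8 9 2 9]
Step 2: flows [1->0,3->0,1->2,1=3] -> levels [10 7 3 8]
Step 3: flows [0->1,0->3,1->2,3->1] -> levels [8 8 4 8]
Step 4: flows [0=1,0=3,1->2,1=3] -> levels [8 7 5 8]
Step 5: flows [0->1,0=3,1->2,3->1] -> levels [7 8 6 7]
Step 6: flows [1->0,0=3,1->2,1->3] -> levels [8 5 7 8]

Answer: 8 5 7 8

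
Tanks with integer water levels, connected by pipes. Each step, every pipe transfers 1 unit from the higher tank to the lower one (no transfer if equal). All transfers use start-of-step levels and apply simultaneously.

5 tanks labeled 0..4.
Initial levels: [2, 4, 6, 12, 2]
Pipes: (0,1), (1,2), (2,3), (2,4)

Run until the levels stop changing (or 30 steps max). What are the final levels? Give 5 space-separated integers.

Step 1: flows [1->0,2->1,3->2,2->4] -> levels [3 4 5 11 3]
Step 2: flows [1->0,2->1,3->2,2->4] -> levels [4 4 4 10 4]
Step 3: flows [0=1,1=2,3->2,2=4] -> levels [4 4 5 9 4]
Step 4: flows [0=1,2->1,3->2,2->4] -> levels [4 5 4 8 5]
Step 5: flows [1->0,1->2,3->2,4->2] -> levels [5 3 7 7 4]
Step 6: flows [0->1,2->1,2=3,2->4] -> levels [4 5 5 7 5]
Step 7: flows [1->0,1=2,3->2,2=4] -> levels [5 4 6 6 5]
Step 8: flows [0->1,2->1,2=3,2->4] -> levels [4 6 4 6 6]
Step 9: flows [1->0,1->2,3->2,4->2] -> levels [5 4 7 5 5]
Step 10: flows [0->1,2->1,2->3,2->4] -> levels [4 6 4 6 6]
  -> period-2 cycle: step 10 state = step 8 state; never stabilizes
  -> state at step 30: (30-8) mod 2 = 0, same as step 8 -> [4 6 4 6 6]

Answer: 4 6 4 6 6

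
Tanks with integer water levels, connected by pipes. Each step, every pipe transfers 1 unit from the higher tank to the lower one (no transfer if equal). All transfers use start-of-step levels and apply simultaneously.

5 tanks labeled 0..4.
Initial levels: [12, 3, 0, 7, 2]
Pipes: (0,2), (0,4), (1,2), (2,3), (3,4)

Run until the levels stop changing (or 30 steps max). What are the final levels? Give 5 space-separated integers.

Step 1: flows [0->2,0->4,1->2,3->2,3->4] -> levels [10 2 3 5 4]
Step 2: flows [0->2,0->4,2->1,3->2,3->4] -> levels [8 3 4 3 6]
Step 3: flows [0->2,0->4,2->1,2->3,4->3] -> levels [6 4 3 5 6]
Step 4: flows [0->2,0=4,1->2,3->2,4->3] -> levels [5 3 6 5 5]
Step 5: flows [2->0,0=4,2->1,2->3,3=4] -> levels [6 4 3 6 5]
Step 6: flows [0->2,0->4,1->2,3->2,3->4] -> levels [4 3 6 4 7]
Step 7: flows [2->0,4->0,2->1,2->3,4->3] -> levels [6 4 3 6 5]
  -> period-2 cycle: step 7 state = step 5 state; never stabilizes
  -> state at step 30: (30-5) mod 2 = 1, same as step 6 -> [4 3 6 4 7]

Answer: 4 3 6 4 7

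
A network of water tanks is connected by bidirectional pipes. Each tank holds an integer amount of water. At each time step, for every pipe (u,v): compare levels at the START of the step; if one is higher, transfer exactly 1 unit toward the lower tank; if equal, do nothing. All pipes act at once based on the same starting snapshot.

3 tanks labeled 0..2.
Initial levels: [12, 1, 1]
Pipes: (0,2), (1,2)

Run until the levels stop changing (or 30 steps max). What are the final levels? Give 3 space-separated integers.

Step 1: flows [0->2,1=2] -> levels [11 1 2]
Step 2: flows [0->2,2->1] -> levels [10 2 2]
Step 3: flows [0->2,1=2] -> levels [9 2 3]
Step 4: flows [0->2,2->1] -> levels [8 3 3]
Step 5: flows [0->2,1=2] -> levels [7 3 4]
Step 6: flows [0->2,2->1] -> levels [6 4 4]
Step 7: flows [0->2,1=2] -> levels [5 4 5]
Step 8: flows [0=2,2->1] -> levels [5 5 4]
Step 9: flows [0->2,1->2] -> levels [4 4 6]
Step 10: flows [2->0,2->1] -> levels [5 5 4]
  -> period-2 cycle: step 10 state = step 8 state; never stabilizes
  -> state at step 30: (30-8) mod 2 = 0, same as step 8 -> [5 5 4]

Answer: 5 5 4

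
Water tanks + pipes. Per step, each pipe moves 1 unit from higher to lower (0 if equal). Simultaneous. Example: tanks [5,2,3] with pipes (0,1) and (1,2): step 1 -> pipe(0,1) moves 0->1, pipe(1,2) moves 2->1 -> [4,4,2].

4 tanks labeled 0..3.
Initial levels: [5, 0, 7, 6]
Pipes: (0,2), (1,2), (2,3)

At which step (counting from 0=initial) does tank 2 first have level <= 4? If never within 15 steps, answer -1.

Step 1: flows [2->0,2->1,2->3] -> levels [6 1 4 7]
Tank 2 first reaches <=4 at step 1

Answer: 1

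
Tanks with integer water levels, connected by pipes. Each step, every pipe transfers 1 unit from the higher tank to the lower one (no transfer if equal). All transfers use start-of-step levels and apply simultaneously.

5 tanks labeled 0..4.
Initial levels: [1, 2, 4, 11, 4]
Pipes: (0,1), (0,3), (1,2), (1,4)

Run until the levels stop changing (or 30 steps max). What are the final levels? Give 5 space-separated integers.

Answer: 6 3 4 5 4

Derivation:
Step 1: flows [1->0,3->0,2->1,4->1] -> levels [3 3 3 10 3]
Step 2: flows [0=1,3->0,1=2,1=4] -> levels [4 3 3 9 3]
Step 3: flows [0->1,3->0,1=2,1=4] -> levels [4 4 3 8 3]
Step 4: flows [0=1,3->0,1->2,1->4] -> levels [5 2 4 7 4]
Step 5: flows [0->1,3->0,2->1,4->1] -> levels [5 5 3 6 3]
Step 6: flows [0=1,3->0,1->2,1->4] -> levels [6 3 4 5 4]
Step 7: flows [0->1,0->3,2->1,4->1] -> levels [4 6 3 6 3]
Step 8: flows [1->0,3->0,1->2,1->4] -> levels [6 3 4 5 4]
  -> period-2 cycle: step 8 state = step 6 state; never stabilizes
  -> state at step 30: (30-6) mod 2 = 0, same as step 6 -> [6 3 4 5 4]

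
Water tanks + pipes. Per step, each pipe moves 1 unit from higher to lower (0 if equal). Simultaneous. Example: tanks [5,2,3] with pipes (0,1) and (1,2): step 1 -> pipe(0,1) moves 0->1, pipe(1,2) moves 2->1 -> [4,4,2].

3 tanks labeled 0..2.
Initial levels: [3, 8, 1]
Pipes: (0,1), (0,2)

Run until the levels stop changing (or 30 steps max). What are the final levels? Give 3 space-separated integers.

Step 1: flows [1->0,0->2] -> levels [3 7 2]
Step 2: flows [1->0,0->2] -> levels [3 6 3]
Step 3: flows [1->0,0=2] -> levels [4 5 3]
Step 4: flows [1->0,0->2] -> levels [4 4 4]
Step 5: flows [0=1,0=2] -> levels [4 4 4]
  -> stable (no change)

Answer: 4 4 4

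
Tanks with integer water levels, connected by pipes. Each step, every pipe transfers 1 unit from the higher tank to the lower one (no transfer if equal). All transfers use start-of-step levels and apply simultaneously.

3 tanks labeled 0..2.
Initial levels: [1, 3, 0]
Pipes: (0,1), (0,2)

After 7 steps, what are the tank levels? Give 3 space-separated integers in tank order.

Answer: 0 2 2

Derivation:
Step 1: flows [1->0,0->2] -> levels [1 2 1]
Step 2: flows [1->0,0=2] -> levels [2 1 1]
Step 3: flows [0->1,0->2] -> levels [0 2 2]
Step 4: flows [1->0,2->0] -> levels [2 1 1]
  -> period-2 cycle: step 4 state = step 2 state
  -> state at step 7: (7-2) mod 2 = 1, same as step 3 -> [0 2 2]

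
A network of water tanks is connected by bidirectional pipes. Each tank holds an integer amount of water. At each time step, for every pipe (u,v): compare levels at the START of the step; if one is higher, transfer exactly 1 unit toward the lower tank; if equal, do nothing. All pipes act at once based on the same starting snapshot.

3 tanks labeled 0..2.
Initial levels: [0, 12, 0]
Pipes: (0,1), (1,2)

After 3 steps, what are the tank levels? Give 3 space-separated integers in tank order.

Step 1: flows [1->0,1->2] -> levels [1 10 1]
Step 2: flows [1->0,1->2] -> levels [2 8 2]
Step 3: flows [1->0,1->2] -> levels [3 6 3]

Answer: 3 6 3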